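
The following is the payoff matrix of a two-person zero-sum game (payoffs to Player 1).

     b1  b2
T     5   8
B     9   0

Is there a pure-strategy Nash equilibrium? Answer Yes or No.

No

Row minima: T → 5, B → 0; maximin = 5.
Column maxima: b1 → 9, b2 → 8; minimax = 8.
5 ≠ 8, so no pure-strategy equilibrium exists.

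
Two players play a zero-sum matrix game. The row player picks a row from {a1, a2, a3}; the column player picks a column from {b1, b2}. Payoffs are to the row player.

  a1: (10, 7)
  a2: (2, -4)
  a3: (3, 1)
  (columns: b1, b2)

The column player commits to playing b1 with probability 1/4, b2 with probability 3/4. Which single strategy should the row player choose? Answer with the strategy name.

a1

Expected payoff of a1: (1/4)·10 + (3/4)·7 = 31/4.
Expected payoff of a2: (1/4)·2 + (3/4)·(-4) = -5/2.
Expected payoff of a3: (1/4)·3 + (3/4)·1 = 3/2.
The largest is 31/4, so the row player's best response is a1.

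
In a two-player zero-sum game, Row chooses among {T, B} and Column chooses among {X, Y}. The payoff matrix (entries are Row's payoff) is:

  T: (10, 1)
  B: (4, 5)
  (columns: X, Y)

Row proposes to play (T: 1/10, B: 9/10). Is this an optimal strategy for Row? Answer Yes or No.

Yes

Against X this mix gives (1/10)·10 + (9/10)·4 = 23/5.
Against Y this mix gives (1/10)·1 + (9/10)·5 = 23/5.
All of Column's active replies (X, Y) yield 23/5, and no column does worse for Row. The mix makes Column indifferent and guarantees 23/5, so it is optimal.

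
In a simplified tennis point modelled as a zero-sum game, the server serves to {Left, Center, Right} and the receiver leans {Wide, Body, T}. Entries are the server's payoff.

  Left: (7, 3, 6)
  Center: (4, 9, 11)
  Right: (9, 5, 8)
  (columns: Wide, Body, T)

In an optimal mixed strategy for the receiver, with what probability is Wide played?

4/9

Row minima: Left → 3, Center → 4, Right → 5; maximin = 5.
Column maxima: Wide → 9, Body → 9, T → 11; minimax = 9.
5 ≠ 9, so there is no saddle point; optimal play is mixed.
Left is strictly dominated by Right, so the server never plays it.
T is strictly dominated by Body (it gives the server strictly more in every row), so the receiver never plays it.
On the remaining 2×2 (Center, Right vs Wide, Body):
Let the server play Center with probability p. Expected payoff against Wide: 4p + 9(1−p) = −5p + 9; against Body: 9p + 5(1−p) = 4p + 5.
Setting these equal: −5p + 9 = 4p + 5 ⇒ −9p = -4 ⇒ p = 4/9, and the value is (-5)·(4/9) + 9 = 61/9.
For the receiver: with q = P(Wide), equating Center's and Right's payoffs gives −5q + 9 = 4q + 5 ⇒ q = 4/9.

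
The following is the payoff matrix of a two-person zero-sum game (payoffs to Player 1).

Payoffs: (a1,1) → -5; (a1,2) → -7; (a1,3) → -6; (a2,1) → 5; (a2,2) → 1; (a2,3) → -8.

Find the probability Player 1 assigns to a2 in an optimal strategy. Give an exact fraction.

Row minima: a1 → -7, a2 → -8; maximin = -7.
Column maxima: 1 → 5, 2 → 1, 3 → -6; minimax = -6.
-7 ≠ -6, so there is no saddle point; optimal play is mixed.
1 is strictly dominated by 2 (it gives Player 1 strictly more in every row), so Player 2 never plays it.
On the remaining 2×2 (a1, a2 vs 2, 3):
Let Player 1 play a1 with probability p. Expected payoff against 2: (-7)p + 1(1−p) = −8p + 1; against 3: (-6)p + (-8)(1−p) = 2p − 8.
Setting these equal: −8p + 1 = 2p − 8 ⇒ −10p = -9 ⇒ p = 9/10, and the value is (-8)·(9/10) + 1 = -31/5.
For Player 2: with q = P(2), equating a1's and a2's payoffs gives −q − 6 = 9q − 8 ⇒ q = 1/5.

1/10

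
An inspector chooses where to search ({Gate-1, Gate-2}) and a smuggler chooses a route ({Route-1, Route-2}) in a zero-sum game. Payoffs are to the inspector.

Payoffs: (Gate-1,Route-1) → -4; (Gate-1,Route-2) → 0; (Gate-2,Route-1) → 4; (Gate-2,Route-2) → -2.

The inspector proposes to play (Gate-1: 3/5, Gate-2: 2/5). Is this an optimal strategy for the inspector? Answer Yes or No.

Against Route-1 this mix gives (3/5)·(-4) + (2/5)·4 = -4/5.
Against Route-2 this mix gives (3/5)·0 + (2/5)·(-2) = -4/5.
All of the smuggler's active replies (Route-1, Route-2) yield -4/5, and no column does worse for the inspector. The mix makes the smuggler indifferent and guarantees -4/5, so it is optimal.

Yes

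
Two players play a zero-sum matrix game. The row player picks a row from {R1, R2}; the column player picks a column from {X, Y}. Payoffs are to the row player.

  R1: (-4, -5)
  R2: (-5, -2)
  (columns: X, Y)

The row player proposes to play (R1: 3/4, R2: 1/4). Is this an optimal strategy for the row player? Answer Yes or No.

Yes

Against X this mix gives (3/4)·(-4) + (1/4)·(-5) = -17/4.
Against Y this mix gives (3/4)·(-5) + (1/4)·(-2) = -17/4.
All of the column player's active replies (X, Y) yield -17/4, and no column does worse for the row player. The mix makes the column player indifferent and guarantees -17/4, so it is optimal.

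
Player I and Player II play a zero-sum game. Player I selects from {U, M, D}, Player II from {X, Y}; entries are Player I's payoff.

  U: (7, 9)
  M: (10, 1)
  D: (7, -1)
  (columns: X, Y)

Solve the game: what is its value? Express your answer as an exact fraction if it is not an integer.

Row minima: U → 7, M → 1, D → -1; maximin = 7.
Column maxima: X → 10, Y → 9; minimax = 9.
7 ≠ 9, so there is no saddle point; optimal play is mixed.
D is strictly dominated by M, so Player I never plays it.
On the remaining 2×2 (U, M vs X, Y):
Let Player I play U with probability p. Expected payoff against X: 7p + 10(1−p) = −3p + 10; against Y: 9p + 1(1−p) = 8p + 1.
Setting these equal: −3p + 10 = 8p + 1 ⇒ −11p = -9 ⇒ p = 9/11, and the value is (-3)·(9/11) + 10 = 83/11.
For Player II: with q = P(X), equating U's and M's payoffs gives −2q + 9 = 9q + 1 ⇒ q = 8/11.

83/11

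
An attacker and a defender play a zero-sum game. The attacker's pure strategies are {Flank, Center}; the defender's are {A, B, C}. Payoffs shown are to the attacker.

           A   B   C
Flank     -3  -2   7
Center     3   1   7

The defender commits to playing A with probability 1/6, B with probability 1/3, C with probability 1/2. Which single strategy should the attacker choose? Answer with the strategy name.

Expected payoff of Flank: (1/6)·(-3) + (1/3)·(-2) + (1/2)·7 = 7/3.
Expected payoff of Center: (1/6)·3 + (1/3)·1 + (1/2)·7 = 13/3.
The largest is 13/3, so the attacker's best response is Center.

Center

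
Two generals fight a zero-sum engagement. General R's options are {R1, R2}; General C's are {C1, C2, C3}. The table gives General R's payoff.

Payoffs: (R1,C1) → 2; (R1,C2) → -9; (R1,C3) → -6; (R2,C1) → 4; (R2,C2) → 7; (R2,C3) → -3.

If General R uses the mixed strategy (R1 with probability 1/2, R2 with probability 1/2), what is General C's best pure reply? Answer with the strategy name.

If General C plays C1, General R's expected payoff is (1/2)·2 + (1/2)·4 = 3.
If General C plays C2, General R's expected payoff is (1/2)·(-9) + (1/2)·7 = -1.
If General C plays C3, General R's expected payoff is (1/2)·(-6) + (1/2)·(-3) = -9/2.
General C minimizes General R's payoff; the smallest is -9/2, so the best response is C3.

C3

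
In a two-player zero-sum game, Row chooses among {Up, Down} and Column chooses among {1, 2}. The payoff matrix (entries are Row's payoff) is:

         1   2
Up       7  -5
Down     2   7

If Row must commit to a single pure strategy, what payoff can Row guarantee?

2

Row minima: Up → -5, Down → 2.
The best of these is 2.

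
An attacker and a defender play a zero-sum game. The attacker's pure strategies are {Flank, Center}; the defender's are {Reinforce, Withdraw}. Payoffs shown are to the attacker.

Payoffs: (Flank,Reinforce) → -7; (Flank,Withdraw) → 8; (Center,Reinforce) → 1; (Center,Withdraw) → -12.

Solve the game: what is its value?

Row minima: Flank → -7, Center → -12; maximin = -7.
Column maxima: Reinforce → 1, Withdraw → 8; minimax = 1.
-7 ≠ 1, so there is no saddle point; optimal play is mixed.
Let the attacker play Flank with probability p. Expected payoff against Reinforce: (-7)p + 1(1−p) = −8p + 1; against Withdraw: 8p + (-12)(1−p) = 20p − 12.
Setting these equal: −8p + 1 = 20p − 12 ⇒ −28p = -13 ⇒ p = 13/28, and the value is (-8)·(13/28) + 1 = -19/7.
For the defender: with q = P(Reinforce), equating Flank's and Center's payoffs gives −15q + 8 = 13q − 12 ⇒ q = 5/7.

-19/7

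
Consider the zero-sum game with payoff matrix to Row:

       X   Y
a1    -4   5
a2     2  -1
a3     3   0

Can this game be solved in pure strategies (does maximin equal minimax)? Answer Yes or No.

Row minima: a1 → -4, a2 → -1, a3 → 0; maximin = 0.
Column maxima: X → 3, Y → 5; minimax = 3.
0 ≠ 3, so no pure-strategy equilibrium exists.

No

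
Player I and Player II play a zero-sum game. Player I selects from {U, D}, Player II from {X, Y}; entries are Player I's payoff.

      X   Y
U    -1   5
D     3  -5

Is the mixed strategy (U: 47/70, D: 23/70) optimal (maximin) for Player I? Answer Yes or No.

No

Against X this mix gives (47/70)·(-1) + (23/70)·3 = 11/35.
Against Y this mix gives (47/70)·5 + (23/70)·(-5) = 12/7.
Player II will play X, holding Player I to 11/35. Shifting weight toward the row that does better against X would raise this floor (the equalizing mix achieves 5/7 against both X and Y), so the proposed strategy is not optimal.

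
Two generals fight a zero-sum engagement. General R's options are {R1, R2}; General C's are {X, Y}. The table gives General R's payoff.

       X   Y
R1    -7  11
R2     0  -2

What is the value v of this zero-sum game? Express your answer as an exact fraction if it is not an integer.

-7/10

Row minima: R1 → -7, R2 → -2; maximin = -2.
Column maxima: X → 0, Y → 11; minimax = 0.
-2 ≠ 0, so there is no saddle point; optimal play is mixed.
Let General R play R1 with probability p. Expected payoff against X: (-7)p + 0(1−p) = −7p; against Y: 11p + (-2)(1−p) = 13p − 2.
Setting these equal: −7p = 13p − 2 ⇒ −20p = -2 ⇒ p = 1/10, and the value is (-7)·(1/10) = -7/10.
For General C: with q = P(X), equating R1's and R2's payoffs gives −18q + 11 = 2q − 2 ⇒ q = 13/20.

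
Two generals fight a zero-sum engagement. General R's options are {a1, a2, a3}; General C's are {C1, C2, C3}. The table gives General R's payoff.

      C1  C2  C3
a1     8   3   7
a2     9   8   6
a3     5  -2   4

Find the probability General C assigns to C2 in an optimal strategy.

1/6

Row minima: a1 → 3, a2 → 6, a3 → -2; maximin = 6.
Column maxima: C1 → 9, C2 → 8, C3 → 7; minimax = 7.
6 ≠ 7, so there is no saddle point; optimal play is mixed.
a3 is strictly dominated by a1, so General R never plays it.
C1 is strictly dominated by C2 (it gives General R strictly more in every row), so General C never plays it.
On the remaining 2×2 (a1, a2 vs C2, C3):
Let General R play a1 with probability p. Expected payoff against C2: 3p + 8(1−p) = −5p + 8; against C3: 7p + 6(1−p) = p + 6.
Setting these equal: −5p + 8 = p + 6 ⇒ −6p = -2 ⇒ p = 1/3, and the value is (-5)·(1/3) + 8 = 19/3.
For General C: with q = P(C2), equating a1's and a2's payoffs gives −4q + 7 = 2q + 6 ⇒ q = 1/6.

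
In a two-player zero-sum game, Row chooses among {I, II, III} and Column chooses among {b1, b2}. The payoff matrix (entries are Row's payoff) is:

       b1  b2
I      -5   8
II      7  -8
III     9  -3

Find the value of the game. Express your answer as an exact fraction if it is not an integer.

57/25

Row minima: I → -5, II → -8, III → -3; maximin = -3.
Column maxima: b1 → 9, b2 → 8; minimax = 8.
-3 ≠ 8, so there is no saddle point; optimal play is mixed.
II is strictly dominated by III, so Row never plays it.
On the remaining 2×2 (I, III vs b1, b2):
Let Row play I with probability p. Expected payoff against b1: (-5)p + 9(1−p) = −14p + 9; against b2: 8p + (-3)(1−p) = 11p − 3.
Setting these equal: −14p + 9 = 11p − 3 ⇒ −25p = -12 ⇒ p = 12/25, and the value is (-14)·(12/25) + 9 = 57/25.
For Column: with q = P(b1), equating I's and III's payoffs gives −13q + 8 = 12q − 3 ⇒ q = 11/25.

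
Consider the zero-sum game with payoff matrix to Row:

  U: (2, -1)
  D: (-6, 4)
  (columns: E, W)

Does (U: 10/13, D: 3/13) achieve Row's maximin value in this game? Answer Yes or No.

Against E this mix gives (10/13)·2 + (3/13)·(-6) = 2/13.
Against W this mix gives (10/13)·(-1) + (3/13)·4 = 2/13.
All of Column's active replies (E, W) yield 2/13, and no column does worse for Row. The mix makes Column indifferent and guarantees 2/13, so it is optimal.

Yes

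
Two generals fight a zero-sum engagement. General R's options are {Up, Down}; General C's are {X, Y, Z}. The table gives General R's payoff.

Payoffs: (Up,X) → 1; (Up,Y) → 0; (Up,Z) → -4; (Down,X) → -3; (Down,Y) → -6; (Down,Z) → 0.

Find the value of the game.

-12/5

Row minima: Up → -4, Down → -6; maximin = -4.
Column maxima: X → 1, Y → 0, Z → 0; minimax = 0.
-4 ≠ 0, so there is no saddle point; optimal play is mixed.
X is strictly dominated by Y (it gives General R strictly more in every row), so General C never plays it.
On the remaining 2×2 (Up, Down vs Y, Z):
Let General R play Up with probability p. Expected payoff against Y: 0p + (-6)(1−p) = 6p − 6; against Z: (-4)p + 0(1−p) = −4p.
Setting these equal: 6p − 6 = −4p ⇒ 10p = 6 ⇒ p = 3/5, and the value is (6)·(3/5) − 6 = -12/5.
For General C: with q = P(Y), equating Up's and Down's payoffs gives 4q − 4 = −6q ⇒ q = 2/5.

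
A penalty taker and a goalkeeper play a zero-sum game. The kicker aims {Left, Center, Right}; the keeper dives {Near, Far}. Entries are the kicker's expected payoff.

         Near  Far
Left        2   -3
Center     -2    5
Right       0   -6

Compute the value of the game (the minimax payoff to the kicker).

1/3

Row minima: Left → -3, Center → -2, Right → -6; maximin = -2.
Column maxima: Near → 2, Far → 5; minimax = 2.
-2 ≠ 2, so there is no saddle point; optimal play is mixed.
Right is strictly dominated by Left, so the kicker never plays it.
On the remaining 2×2 (Left, Center vs Near, Far):
Let the kicker play Left with probability p. Expected payoff against Near: 2p + (-2)(1−p) = 4p − 2; against Far: (-3)p + 5(1−p) = −8p + 5.
Setting these equal: 4p − 2 = −8p + 5 ⇒ 12p = 7 ⇒ p = 7/12, and the value is (4)·(7/12) − 2 = 1/3.
For the keeper: with q = P(Near), equating Left's and Center's payoffs gives 5q − 3 = −7q + 5 ⇒ q = 2/3.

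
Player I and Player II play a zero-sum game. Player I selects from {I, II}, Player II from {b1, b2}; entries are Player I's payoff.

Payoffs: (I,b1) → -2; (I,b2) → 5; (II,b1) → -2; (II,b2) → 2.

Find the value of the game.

-2

Row minima: I → -2, II → -2; maximin = -2.
Column maxima: b1 → -2, b2 → 5; minimax = -2.
Since maximin = minimax = -2, there is a saddle point and the value is -2.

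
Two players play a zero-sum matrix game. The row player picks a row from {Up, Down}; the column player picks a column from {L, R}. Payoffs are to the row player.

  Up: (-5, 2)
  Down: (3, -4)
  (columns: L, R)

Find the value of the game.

-1

Row minima: Up → -5, Down → -4; maximin = -4.
Column maxima: L → 3, R → 2; minimax = 2.
-4 ≠ 2, so there is no saddle point; optimal play is mixed.
Let the row player play Up with probability p. Expected payoff against L: (-5)p + 3(1−p) = −8p + 3; against R: 2p + (-4)(1−p) = 6p − 4.
Setting these equal: −8p + 3 = 6p − 4 ⇒ −14p = -7 ⇒ p = 1/2, and the value is (-8)·(1/2) + 3 = -1.
For the column player: with q = P(L), equating Up's and Down's payoffs gives −7q + 2 = 7q − 4 ⇒ q = 3/7.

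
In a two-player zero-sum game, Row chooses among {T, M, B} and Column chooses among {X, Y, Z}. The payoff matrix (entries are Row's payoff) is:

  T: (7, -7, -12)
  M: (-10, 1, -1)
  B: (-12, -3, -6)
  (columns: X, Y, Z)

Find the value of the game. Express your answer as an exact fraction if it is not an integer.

Row minima: T → -12, M → -10, B → -12; maximin = -10.
Column maxima: X → 7, Y → 1, Z → -1; minimax = -1.
-10 ≠ -1, so there is no saddle point; optimal play is mixed.
B is strictly dominated by M, so Row never plays it.
Y is strictly dominated by Z (it gives Row strictly more in every row), so Column never plays it.
On the remaining 2×2 (T, M vs X, Z):
Let Row play T with probability p. Expected payoff against X: 7p + (-10)(1−p) = 17p − 10; against Z: (-12)p + (-1)(1−p) = −11p − 1.
Setting these equal: 17p − 10 = −11p − 1 ⇒ 28p = 9 ⇒ p = 9/28, and the value is (17)·(9/28) − 10 = -127/28.
For Column: with q = P(X), equating T's and M's payoffs gives 19q − 12 = −9q − 1 ⇒ q = 11/28.

-127/28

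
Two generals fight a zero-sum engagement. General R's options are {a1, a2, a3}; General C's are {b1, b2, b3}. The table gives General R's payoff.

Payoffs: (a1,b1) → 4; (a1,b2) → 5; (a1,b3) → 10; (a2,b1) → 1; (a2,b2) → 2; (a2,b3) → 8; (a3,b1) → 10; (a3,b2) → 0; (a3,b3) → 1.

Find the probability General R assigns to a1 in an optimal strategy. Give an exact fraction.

10/11

Row minima: a1 → 4, a2 → 1, a3 → 0; maximin = 4.
Column maxima: b1 → 10, b2 → 5, b3 → 10; minimax = 5.
4 ≠ 5, so there is no saddle point; optimal play is mixed.
a2 is strictly dominated by a1, so General R never plays it.
b3 is strictly dominated by b2 (it gives General R strictly more in every row), so General C never plays it.
On the remaining 2×2 (a1, a3 vs b1, b2):
Let General R play a1 with probability p. Expected payoff against b1: 4p + 10(1−p) = −6p + 10; against b2: 5p + 0(1−p) = 5p.
Setting these equal: −6p + 10 = 5p ⇒ −11p = -10 ⇒ p = 10/11, and the value is (-6)·(10/11) + 10 = 50/11.
For General C: with q = P(b1), equating a1's and a3's payoffs gives −q + 5 = 10q ⇒ q = 5/11.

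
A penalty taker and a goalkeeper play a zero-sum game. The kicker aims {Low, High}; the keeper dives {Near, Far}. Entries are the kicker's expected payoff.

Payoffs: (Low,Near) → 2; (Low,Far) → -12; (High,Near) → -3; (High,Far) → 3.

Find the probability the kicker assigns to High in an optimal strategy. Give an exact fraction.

Row minima: Low → -12, High → -3; maximin = -3.
Column maxima: Near → 2, Far → 3; minimax = 2.
-3 ≠ 2, so there is no saddle point; optimal play is mixed.
Let the kicker play Low with probability p. Expected payoff against Near: 2p + (-3)(1−p) = 5p − 3; against Far: (-12)p + 3(1−p) = −15p + 3.
Setting these equal: 5p − 3 = −15p + 3 ⇒ 20p = 6 ⇒ p = 3/10, and the value is (5)·(3/10) − 3 = -3/2.
For the keeper: with q = P(Near), equating Low's and High's payoffs gives 14q − 12 = −6q + 3 ⇒ q = 3/4.

7/10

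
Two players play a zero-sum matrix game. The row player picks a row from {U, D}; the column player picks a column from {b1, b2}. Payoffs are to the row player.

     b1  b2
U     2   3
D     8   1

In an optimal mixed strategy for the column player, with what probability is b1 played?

1/4

Row minima: U → 2, D → 1; maximin = 2.
Column maxima: b1 → 8, b2 → 3; minimax = 3.
2 ≠ 3, so there is no saddle point; optimal play is mixed.
Let the row player play U with probability p. Expected payoff against b1: 2p + 8(1−p) = −6p + 8; against b2: 3p + 1(1−p) = 2p + 1.
Setting these equal: −6p + 8 = 2p + 1 ⇒ −8p = -7 ⇒ p = 7/8, and the value is (-6)·(7/8) + 8 = 11/4.
For the column player: with q = P(b1), equating U's and D's payoffs gives −q + 3 = 7q + 1 ⇒ q = 1/4.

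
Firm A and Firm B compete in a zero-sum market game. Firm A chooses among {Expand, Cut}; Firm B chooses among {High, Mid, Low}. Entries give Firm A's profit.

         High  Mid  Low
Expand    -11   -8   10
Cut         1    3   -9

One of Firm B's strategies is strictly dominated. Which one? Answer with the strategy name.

Mid

High holds Firm A's payoff strictly below Mid in every row: -11 < -8, 1 < 3.
So Mid is strictly dominated for Firm B.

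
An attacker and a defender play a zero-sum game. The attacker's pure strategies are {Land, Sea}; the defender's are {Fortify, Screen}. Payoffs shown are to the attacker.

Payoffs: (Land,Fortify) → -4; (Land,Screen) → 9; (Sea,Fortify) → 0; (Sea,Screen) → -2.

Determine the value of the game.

Row minima: Land → -4, Sea → -2; maximin = -2.
Column maxima: Fortify → 0, Screen → 9; minimax = 0.
-2 ≠ 0, so there is no saddle point; optimal play is mixed.
Let the attacker play Land with probability p. Expected payoff against Fortify: (-4)p + 0(1−p) = −4p; against Screen: 9p + (-2)(1−p) = 11p − 2.
Setting these equal: −4p = 11p − 2 ⇒ −15p = -2 ⇒ p = 2/15, and the value is (-4)·(2/15) = -8/15.
For the defender: with q = P(Fortify), equating Land's and Sea's payoffs gives −13q + 9 = 2q − 2 ⇒ q = 11/15.

-8/15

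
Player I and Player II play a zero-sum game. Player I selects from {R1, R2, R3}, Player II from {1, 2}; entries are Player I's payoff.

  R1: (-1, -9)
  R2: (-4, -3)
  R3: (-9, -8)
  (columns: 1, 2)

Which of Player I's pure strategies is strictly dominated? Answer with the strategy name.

R3

R2 gives a strictly higher payoff than R3 against every column: -4 > -9, -3 > -8.
So R3 is strictly dominated and Player I never plays it.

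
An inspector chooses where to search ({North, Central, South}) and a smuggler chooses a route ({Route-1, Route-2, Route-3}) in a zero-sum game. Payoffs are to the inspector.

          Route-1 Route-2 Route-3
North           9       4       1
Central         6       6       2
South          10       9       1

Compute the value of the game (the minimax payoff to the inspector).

Row minima: North → 1, Central → 2, South → 1; maximin = 2.
Column maxima: Route-1 → 10, Route-2 → 9, Route-3 → 2; minimax = 2.
Since maximin = minimax = 2, there is a saddle point and the value is 2.

2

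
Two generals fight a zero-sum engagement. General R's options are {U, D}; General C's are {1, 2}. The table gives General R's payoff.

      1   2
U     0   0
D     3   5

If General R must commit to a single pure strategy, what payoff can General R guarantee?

3

Row minima: U → 0, D → 3.
The best of these is 3.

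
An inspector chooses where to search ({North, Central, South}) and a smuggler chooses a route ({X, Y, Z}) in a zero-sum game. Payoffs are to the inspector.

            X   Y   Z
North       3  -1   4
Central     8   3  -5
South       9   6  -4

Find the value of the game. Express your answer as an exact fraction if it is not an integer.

4/3

Row minima: North → -1, Central → -5, South → -4; maximin = -1.
Column maxima: X → 9, Y → 6, Z → 4; minimax = 4.
-1 ≠ 4, so there is no saddle point; optimal play is mixed.
Central is strictly dominated by South, so the inspector never plays it.
X is strictly dominated by Y (it gives the inspector strictly more in every row), so the smuggler never plays it.
On the remaining 2×2 (North, South vs Y, Z):
Let the inspector play North with probability p. Expected payoff against Y: (-1)p + 6(1−p) = −7p + 6; against Z: 4p + (-4)(1−p) = 8p − 4.
Setting these equal: −7p + 6 = 8p − 4 ⇒ −15p = -10 ⇒ p = 2/3, and the value is (-7)·(2/3) + 6 = 4/3.
For the smuggler: with q = P(Y), equating North's and South's payoffs gives −5q + 4 = 10q − 4 ⇒ q = 8/15.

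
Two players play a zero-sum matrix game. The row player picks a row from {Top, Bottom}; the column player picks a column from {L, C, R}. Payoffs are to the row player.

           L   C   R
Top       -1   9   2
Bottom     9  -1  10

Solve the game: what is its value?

4

Row minima: Top → -1, Bottom → -1; maximin = -1.
Column maxima: L → 9, C → 9, R → 10; minimax = 9.
-1 ≠ 9, so there is no saddle point; optimal play is mixed.
R is strictly dominated by L (it gives the row player strictly more in every row), so the column player never plays it.
On the remaining 2×2 (Top, Bottom vs L, C):
Let the row player play Top with probability p. Expected payoff against L: (-1)p + 9(1−p) = −10p + 9; against C: 9p + (-1)(1−p) = 10p − 1.
Setting these equal: −10p + 9 = 10p − 1 ⇒ −20p = -10 ⇒ p = 1/2, and the value is (-10)·(1/2) + 9 = 4.
For the column player: with q = P(L), equating Top's and Bottom's payoffs gives −10q + 9 = 10q − 1 ⇒ q = 1/2.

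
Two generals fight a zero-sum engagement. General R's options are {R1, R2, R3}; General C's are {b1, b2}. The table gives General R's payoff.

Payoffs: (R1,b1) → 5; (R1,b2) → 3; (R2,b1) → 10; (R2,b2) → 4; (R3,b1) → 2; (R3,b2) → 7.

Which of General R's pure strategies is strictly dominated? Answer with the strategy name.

R2 gives a strictly higher payoff than R1 against every column: 10 > 5, 4 > 3.
So R1 is strictly dominated and General R never plays it.

R1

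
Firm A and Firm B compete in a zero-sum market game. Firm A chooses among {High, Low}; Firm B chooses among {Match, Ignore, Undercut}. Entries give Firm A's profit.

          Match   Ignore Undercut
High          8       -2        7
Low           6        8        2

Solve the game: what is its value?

4

Row minima: High → -2, Low → 2; maximin = 2.
Column maxima: Match → 8, Ignore → 8, Undercut → 7; minimax = 7.
2 ≠ 7, so there is no saddle point; optimal play is mixed.
Match is strictly dominated by Undercut (it gives Firm A strictly more in every row), so Firm B never plays it.
On the remaining 2×2 (High, Low vs Ignore, Undercut):
Let Firm A play High with probability p. Expected payoff against Ignore: (-2)p + 8(1−p) = −10p + 8; against Undercut: 7p + 2(1−p) = 5p + 2.
Setting these equal: −10p + 8 = 5p + 2 ⇒ −15p = -6 ⇒ p = 2/5, and the value is (-10)·(2/5) + 8 = 4.
For Firm B: with q = P(Ignore), equating High's and Low's payoffs gives −9q + 7 = 6q + 2 ⇒ q = 1/3.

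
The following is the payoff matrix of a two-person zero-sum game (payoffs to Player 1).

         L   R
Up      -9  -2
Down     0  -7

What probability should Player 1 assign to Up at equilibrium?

1/2

Row minima: Up → -9, Down → -7; maximin = -7.
Column maxima: L → 0, R → -2; minimax = -2.
-7 ≠ -2, so there is no saddle point; optimal play is mixed.
Let Player 1 play Up with probability p. Expected payoff against L: (-9)p + 0(1−p) = −9p; against R: (-2)p + (-7)(1−p) = 5p − 7.
Setting these equal: −9p = 5p − 7 ⇒ −14p = -7 ⇒ p = 1/2, and the value is (-9)·(1/2) = -9/2.
For Player 2: with q = P(L), equating Up's and Down's payoffs gives −7q − 2 = 7q − 7 ⇒ q = 5/14.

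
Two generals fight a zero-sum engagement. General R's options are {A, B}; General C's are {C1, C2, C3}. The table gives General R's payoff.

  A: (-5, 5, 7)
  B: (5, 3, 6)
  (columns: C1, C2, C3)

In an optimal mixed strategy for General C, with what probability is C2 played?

5/6

Row minima: A → -5, B → 3; maximin = 3.
Column maxima: C1 → 5, C2 → 5, C3 → 7; minimax = 5.
3 ≠ 5, so there is no saddle point; optimal play is mixed.
C3 is strictly dominated by C1 (it gives General R strictly more in every row), so General C never plays it.
On the remaining 2×2 (A, B vs C1, C2):
Let General R play A with probability p. Expected payoff against C1: (-5)p + 5(1−p) = −10p + 5; against C2: 5p + 3(1−p) = 2p + 3.
Setting these equal: −10p + 5 = 2p + 3 ⇒ −12p = -2 ⇒ p = 1/6, and the value is (-10)·(1/6) + 5 = 10/3.
For General C: with q = P(C1), equating A's and B's payoffs gives −10q + 5 = 2q + 3 ⇒ q = 1/6.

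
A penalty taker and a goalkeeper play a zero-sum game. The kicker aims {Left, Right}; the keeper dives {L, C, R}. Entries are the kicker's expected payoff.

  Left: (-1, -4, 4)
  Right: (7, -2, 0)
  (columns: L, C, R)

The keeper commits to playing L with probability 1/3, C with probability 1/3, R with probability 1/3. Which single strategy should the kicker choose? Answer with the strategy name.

Right

Expected payoff of Left: (1/3)·(-1) + (1/3)·(-4) + (1/3)·4 = -1/3.
Expected payoff of Right: (1/3)·7 + (1/3)·(-2) + (1/3)·0 = 5/3.
The largest is 5/3, so the kicker's best response is Right.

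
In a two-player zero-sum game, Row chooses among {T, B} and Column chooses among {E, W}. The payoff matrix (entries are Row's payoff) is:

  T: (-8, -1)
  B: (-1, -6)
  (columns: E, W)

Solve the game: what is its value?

-47/12

Row minima: T → -8, B → -6; maximin = -6.
Column maxima: E → -1, W → -1; minimax = -1.
-6 ≠ -1, so there is no saddle point; optimal play is mixed.
Let Row play T with probability p. Expected payoff against E: (-8)p + (-1)(1−p) = −7p − 1; against W: (-1)p + (-6)(1−p) = 5p − 6.
Setting these equal: −7p − 1 = 5p − 6 ⇒ −12p = -5 ⇒ p = 5/12, and the value is (-7)·(5/12) − 1 = -47/12.
For Column: with q = P(E), equating T's and B's payoffs gives −7q − 1 = 5q − 6 ⇒ q = 5/12.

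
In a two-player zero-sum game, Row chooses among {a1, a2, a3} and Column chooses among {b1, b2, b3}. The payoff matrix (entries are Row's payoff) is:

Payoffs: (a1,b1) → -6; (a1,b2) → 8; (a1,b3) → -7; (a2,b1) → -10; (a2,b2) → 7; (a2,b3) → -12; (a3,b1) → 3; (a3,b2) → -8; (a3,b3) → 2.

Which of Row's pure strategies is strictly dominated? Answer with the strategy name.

a2

a1 gives a strictly higher payoff than a2 against every column: -6 > -10, 8 > 7, -7 > -12.
So a2 is strictly dominated and Row never plays it.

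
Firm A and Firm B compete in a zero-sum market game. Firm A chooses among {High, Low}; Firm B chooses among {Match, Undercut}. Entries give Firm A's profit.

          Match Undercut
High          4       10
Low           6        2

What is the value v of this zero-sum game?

26/5

Row minima: High → 4, Low → 2; maximin = 4.
Column maxima: Match → 6, Undercut → 10; minimax = 6.
4 ≠ 6, so there is no saddle point; optimal play is mixed.
Let Firm A play High with probability p. Expected payoff against Match: 4p + 6(1−p) = −2p + 6; against Undercut: 10p + 2(1−p) = 8p + 2.
Setting these equal: −2p + 6 = 8p + 2 ⇒ −10p = -4 ⇒ p = 2/5, and the value is (-2)·(2/5) + 6 = 26/5.
For Firm B: with q = P(Match), equating High's and Low's payoffs gives −6q + 10 = 4q + 2 ⇒ q = 4/5.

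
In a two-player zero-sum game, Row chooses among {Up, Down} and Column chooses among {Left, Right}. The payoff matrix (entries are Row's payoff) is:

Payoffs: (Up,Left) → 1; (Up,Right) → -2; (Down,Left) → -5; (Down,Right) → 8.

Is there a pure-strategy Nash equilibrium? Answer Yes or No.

Row minima: Up → -2, Down → -5; maximin = -2.
Column maxima: Left → 1, Right → 8; minimax = 1.
-2 ≠ 1, so no pure-strategy equilibrium exists.

No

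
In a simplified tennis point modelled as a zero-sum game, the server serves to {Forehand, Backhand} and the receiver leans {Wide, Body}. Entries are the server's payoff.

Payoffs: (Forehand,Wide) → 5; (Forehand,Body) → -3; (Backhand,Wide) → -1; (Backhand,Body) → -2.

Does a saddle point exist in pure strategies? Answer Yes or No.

Row minima: Forehand → -3, Backhand → -2; maximin = -2.
Column maxima: Wide → 5, Body → -2; minimax = -2.
maximin = minimax = -2, so a saddle point exists.

Yes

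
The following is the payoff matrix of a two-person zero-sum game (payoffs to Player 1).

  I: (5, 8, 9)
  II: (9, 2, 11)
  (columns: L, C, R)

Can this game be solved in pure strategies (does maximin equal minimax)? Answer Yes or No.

Row minima: I → 5, II → 2; maximin = 5.
Column maxima: L → 9, C → 8, R → 11; minimax = 8.
5 ≠ 8, so no pure-strategy equilibrium exists.

No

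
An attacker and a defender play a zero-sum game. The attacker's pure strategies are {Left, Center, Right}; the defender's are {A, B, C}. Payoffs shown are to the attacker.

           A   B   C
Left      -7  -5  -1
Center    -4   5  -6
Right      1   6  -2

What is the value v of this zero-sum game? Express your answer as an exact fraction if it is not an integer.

Row minima: Left → -7, Center → -6, Right → -2; maximin = -2.
Column maxima: A → 1, B → 6, C → -1; minimax = -1.
-2 ≠ -1, so there is no saddle point; optimal play is mixed.
Center is strictly dominated by Right, so the attacker never plays it.
B is strictly dominated by A (it gives the attacker strictly more in every row), so the defender never plays it.
On the remaining 2×2 (Left, Right vs A, C):
Let the attacker play Left with probability p. Expected payoff against A: (-7)p + 1(1−p) = −8p + 1; against C: (-1)p + (-2)(1−p) = p − 2.
Setting these equal: −8p + 1 = p − 2 ⇒ −9p = -3 ⇒ p = 1/3, and the value is (-8)·(1/3) + 1 = -5/3.
For the defender: with q = P(A), equating Left's and Right's payoffs gives −6q − 1 = 3q − 2 ⇒ q = 1/9.

-5/3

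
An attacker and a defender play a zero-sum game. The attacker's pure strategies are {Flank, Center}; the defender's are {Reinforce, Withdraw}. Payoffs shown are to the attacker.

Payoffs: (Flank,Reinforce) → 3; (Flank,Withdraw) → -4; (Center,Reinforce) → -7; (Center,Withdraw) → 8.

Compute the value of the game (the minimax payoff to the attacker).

Row minima: Flank → -4, Center → -7; maximin = -4.
Column maxima: Reinforce → 3, Withdraw → 8; minimax = 3.
-4 ≠ 3, so there is no saddle point; optimal play is mixed.
Let the attacker play Flank with probability p. Expected payoff against Reinforce: 3p + (-7)(1−p) = 10p − 7; against Withdraw: (-4)p + 8(1−p) = −12p + 8.
Setting these equal: 10p − 7 = −12p + 8 ⇒ 22p = 15 ⇒ p = 15/22, and the value is (10)·(15/22) − 7 = -2/11.
For the defender: with q = P(Reinforce), equating Flank's and Center's payoffs gives 7q − 4 = −15q + 8 ⇒ q = 6/11.

-2/11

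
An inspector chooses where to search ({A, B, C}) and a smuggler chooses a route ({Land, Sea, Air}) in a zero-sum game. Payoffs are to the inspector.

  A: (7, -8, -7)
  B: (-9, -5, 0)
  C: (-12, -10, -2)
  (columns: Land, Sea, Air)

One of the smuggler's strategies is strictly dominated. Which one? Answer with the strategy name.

Sea holds the inspector's payoff strictly below Air in every row: -8 < -7, -5 < 0, -10 < -2.
So Air is strictly dominated for the smuggler.

Air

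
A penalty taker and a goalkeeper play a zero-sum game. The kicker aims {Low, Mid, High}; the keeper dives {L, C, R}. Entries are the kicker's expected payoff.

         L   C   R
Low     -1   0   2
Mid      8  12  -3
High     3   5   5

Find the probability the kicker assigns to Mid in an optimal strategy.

Row minima: Low → -1, Mid → -3, High → 3; maximin = 3.
Column maxima: L → 8, C → 12, R → 5; minimax = 5.
3 ≠ 5, so there is no saddle point; optimal play is mixed.
Low is strictly dominated by High, so the kicker never plays it.
C is strictly dominated by L (it gives the kicker strictly more in every row), so the keeper never plays it.
On the remaining 2×2 (Mid, High vs L, R):
Let the kicker play Mid with probability p. Expected payoff against L: 8p + 3(1−p) = 5p + 3; against R: (-3)p + 5(1−p) = −8p + 5.
Setting these equal: 5p + 3 = −8p + 5 ⇒ 13p = 2 ⇒ p = 2/13, and the value is (5)·(2/13) + 3 = 49/13.
For the keeper: with q = P(L), equating Mid's and High's payoffs gives 11q − 3 = −2q + 5 ⇒ q = 8/13.

2/13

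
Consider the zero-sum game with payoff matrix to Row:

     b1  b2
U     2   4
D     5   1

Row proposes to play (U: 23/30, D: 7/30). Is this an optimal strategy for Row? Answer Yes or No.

Against b1 this mix gives (23/30)·2 + (7/30)·5 = 27/10.
Against b2 this mix gives (23/30)·4 + (7/30)·1 = 33/10.
Column will play b1, holding Row to 27/10. Shifting weight toward the row that does better against b1 would raise this floor (the equalizing mix achieves 3 against both b1 and b2), so the proposed strategy is not optimal.

No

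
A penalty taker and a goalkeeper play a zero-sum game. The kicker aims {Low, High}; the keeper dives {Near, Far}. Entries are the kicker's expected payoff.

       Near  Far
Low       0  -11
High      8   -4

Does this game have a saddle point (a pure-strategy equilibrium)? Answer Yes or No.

Row minima: Low → -11, High → -4; maximin = -4.
Column maxima: Near → 8, Far → -4; minimax = -4.
maximin = minimax = -4, so a saddle point exists.

Yes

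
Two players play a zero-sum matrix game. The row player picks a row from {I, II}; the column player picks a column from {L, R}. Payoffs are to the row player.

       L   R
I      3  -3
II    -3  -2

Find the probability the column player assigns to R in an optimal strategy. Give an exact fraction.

6/7

Row minima: I → -3, II → -3; maximin = -3.
Column maxima: L → 3, R → -2; minimax = -2.
-3 ≠ -2, so there is no saddle point; optimal play is mixed.
Let the row player play I with probability p. Expected payoff against L: 3p + (-3)(1−p) = 6p − 3; against R: (-3)p + (-2)(1−p) = −p − 2.
Setting these equal: 6p − 3 = −p − 2 ⇒ 7p = 1 ⇒ p = 1/7, and the value is (6)·(1/7) − 3 = -15/7.
For the column player: with q = P(L), equating I's and II's payoffs gives 6q − 3 = −q − 2 ⇒ q = 1/7.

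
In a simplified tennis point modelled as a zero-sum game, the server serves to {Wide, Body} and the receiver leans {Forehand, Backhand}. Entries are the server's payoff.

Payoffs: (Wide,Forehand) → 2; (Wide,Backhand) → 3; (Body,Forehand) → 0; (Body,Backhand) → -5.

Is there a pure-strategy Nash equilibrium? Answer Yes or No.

Yes

Row minima: Wide → 2, Body → -5; maximin = 2.
Column maxima: Forehand → 2, Backhand → 3; minimax = 2.
maximin = minimax = 2, so a saddle point exists.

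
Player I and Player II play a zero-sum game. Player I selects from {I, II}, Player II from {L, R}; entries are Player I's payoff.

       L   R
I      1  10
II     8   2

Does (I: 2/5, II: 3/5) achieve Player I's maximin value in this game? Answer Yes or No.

Yes

Against L this mix gives (2/5)·1 + (3/5)·8 = 26/5.
Against R this mix gives (2/5)·10 + (3/5)·2 = 26/5.
All of Player II's active replies (L, R) yield 26/5, and no column does worse for Player I. The mix makes Player II indifferent and guarantees 26/5, so it is optimal.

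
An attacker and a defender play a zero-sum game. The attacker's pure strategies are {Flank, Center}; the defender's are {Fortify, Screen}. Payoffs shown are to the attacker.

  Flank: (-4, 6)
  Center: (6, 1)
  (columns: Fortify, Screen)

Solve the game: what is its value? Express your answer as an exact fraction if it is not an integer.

Row minima: Flank → -4, Center → 1; maximin = 1.
Column maxima: Fortify → 6, Screen → 6; minimax = 6.
1 ≠ 6, so there is no saddle point; optimal play is mixed.
Let the attacker play Flank with probability p. Expected payoff against Fortify: (-4)p + 6(1−p) = −10p + 6; against Screen: 6p + 1(1−p) = 5p + 1.
Setting these equal: −10p + 6 = 5p + 1 ⇒ −15p = -5 ⇒ p = 1/3, and the value is (-10)·(1/3) + 6 = 8/3.
For the defender: with q = P(Fortify), equating Flank's and Center's payoffs gives −10q + 6 = 5q + 1 ⇒ q = 1/3.

8/3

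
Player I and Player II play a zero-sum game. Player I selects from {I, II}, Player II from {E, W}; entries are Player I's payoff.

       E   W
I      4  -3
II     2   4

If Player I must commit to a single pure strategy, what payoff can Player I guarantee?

2

Row minima: I → -3, II → 2.
The best of these is 2.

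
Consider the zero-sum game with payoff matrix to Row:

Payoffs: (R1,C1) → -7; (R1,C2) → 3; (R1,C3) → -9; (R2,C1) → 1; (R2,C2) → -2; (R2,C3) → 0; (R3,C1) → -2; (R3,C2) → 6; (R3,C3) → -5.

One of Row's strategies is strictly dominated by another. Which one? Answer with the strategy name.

R1

R3 gives a strictly higher payoff than R1 against every column: -2 > -7, 6 > 3, -5 > -9.
So R1 is strictly dominated and Row never plays it.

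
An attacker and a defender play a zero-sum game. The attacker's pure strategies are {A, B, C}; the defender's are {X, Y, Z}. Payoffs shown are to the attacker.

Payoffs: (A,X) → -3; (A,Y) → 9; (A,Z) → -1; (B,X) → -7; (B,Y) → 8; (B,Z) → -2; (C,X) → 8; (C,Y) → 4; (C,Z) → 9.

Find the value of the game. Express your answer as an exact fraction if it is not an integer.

21/4

Row minima: A → -3, B → -7, C → 4; maximin = 4.
Column maxima: X → 8, Y → 9, Z → 9; minimax = 8.
4 ≠ 8, so there is no saddle point; optimal play is mixed.
B is strictly dominated by A, so the attacker never plays it.
Z is strictly dominated by X (it gives the attacker strictly more in every row), so the defender never plays it.
On the remaining 2×2 (A, C vs X, Y):
Let the attacker play A with probability p. Expected payoff against X: (-3)p + 8(1−p) = −11p + 8; against Y: 9p + 4(1−p) = 5p + 4.
Setting these equal: −11p + 8 = 5p + 4 ⇒ −16p = -4 ⇒ p = 1/4, and the value is (-11)·(1/4) + 8 = 21/4.
For the defender: with q = P(X), equating A's and C's payoffs gives −12q + 9 = 4q + 4 ⇒ q = 5/16.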